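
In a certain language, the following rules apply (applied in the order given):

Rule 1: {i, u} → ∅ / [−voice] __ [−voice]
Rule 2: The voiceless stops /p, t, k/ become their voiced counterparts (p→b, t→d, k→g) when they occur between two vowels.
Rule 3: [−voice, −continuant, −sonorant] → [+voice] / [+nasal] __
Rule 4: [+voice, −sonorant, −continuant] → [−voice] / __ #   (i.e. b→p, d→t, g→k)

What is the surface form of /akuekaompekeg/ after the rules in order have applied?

Rule 1 (high vowel syncope): no segment meets the environment; /akuekaompekeg/ is unchanged.
Rule 2 (intervocalic voicing): /k/ is a voiceless stop between vowels /a/ and /u/, so it voices to [g]. /k/ is a voiceless stop between vowels /e/ and /a/, so it voices to [g]. /k/ is a voiceless stop between vowels /e/ and /e/, so it voices to [g]. /akuekaompekeg/ → aguegaompegeg.
Rule 3 (post-nasal voicing): /p/ is a voiceless stop immediately after the nasal /m/, so it voices to [b]. /aguegaompegeg/ → aguegaombegeg.
Rule 4 (final devoicing): /g/ is a voiced stop in word-final position, so it devoices to [k]. /aguegaombegeg/ → aguegaombegek.

aguegaombegek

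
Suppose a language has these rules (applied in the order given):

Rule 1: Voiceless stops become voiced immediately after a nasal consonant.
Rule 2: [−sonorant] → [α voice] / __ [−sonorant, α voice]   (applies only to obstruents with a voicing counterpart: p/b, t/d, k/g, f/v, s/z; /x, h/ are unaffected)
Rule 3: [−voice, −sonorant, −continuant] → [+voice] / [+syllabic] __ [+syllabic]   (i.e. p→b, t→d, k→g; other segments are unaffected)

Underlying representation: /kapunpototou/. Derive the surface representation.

Rule 1 (post-nasal voicing): /p/ is a voiceless stop immediately after the nasal /n/, so it voices to [b]. /kapunpototou/ → kapunbototou.
Rule 2 (regressive voicing assimilation): no segment meets the environment; /kapunbototou/ is unchanged.
Rule 3 (intervocalic voicing): /p/ is a voiceless stop between vowels /a/ and /u/, so it voices to [b]. /t/ is a voiceless stop between vowels /o/ and /o/, so it voices to [d]. /t/ is a voiceless stop between vowels /o/ and /o/, so it voices to [d]. /kapunbototou/ → kabunbododou.

kabunbododou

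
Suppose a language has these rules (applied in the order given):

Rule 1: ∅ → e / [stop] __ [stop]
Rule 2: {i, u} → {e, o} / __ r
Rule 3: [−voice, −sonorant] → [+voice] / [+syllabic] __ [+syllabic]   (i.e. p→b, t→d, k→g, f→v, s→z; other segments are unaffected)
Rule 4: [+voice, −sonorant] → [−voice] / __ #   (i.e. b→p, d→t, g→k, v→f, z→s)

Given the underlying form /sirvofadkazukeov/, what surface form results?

Rule 1 (stop-cluster e-epenthesis): /d/ and /k/ form a stop–stop cluster, so [e] is inserted between them. /sirvofadkazukeov/ → sirvofadekazukeov.
Rule 2 (pre-rhotic lowering): /i/ is a high vowel immediately before /r/, so it lowers to [e]. /sirvofadekazukeov/ → servofadekazukeov.
Rule 3 (intervocalic voicing): /f/ is a voiceless obstruent between vowels /o/ and /a/, so it voices to [v]. /k/ is a voiceless obstruent between vowels /e/ and /a/, so it voices to [g]. /k/ is a voiceless obstruent between vowels /u/ and /e/, so it voices to [g]. /servofadekazukeov/ → servovadegazugeov.
Rule 4 (final devoicing): /v/ is a voiced obstruent in word-final position, so it devoices to [f]. /servovadegazugeov/ → servovadegazugeof.

servovadegazugeof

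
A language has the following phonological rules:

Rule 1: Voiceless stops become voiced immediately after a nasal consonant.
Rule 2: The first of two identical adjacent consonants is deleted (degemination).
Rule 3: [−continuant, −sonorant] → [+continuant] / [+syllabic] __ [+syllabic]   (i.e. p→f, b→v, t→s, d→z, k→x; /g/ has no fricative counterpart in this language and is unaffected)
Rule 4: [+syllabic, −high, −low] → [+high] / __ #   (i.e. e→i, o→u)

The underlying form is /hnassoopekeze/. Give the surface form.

Rule 1 (post-nasal voicing): no segment meets the environment; /hnassoopekeze/ is unchanged.
Rule 2 (degemination): /ss/ is a geminate; the first /s/ deletes. /hnassoopekeze/ → hnasoopekeze.
Rule 3 (intervocalic spirantization): /p/ is a stop between vowels /o/ and /e/, so it spirantizes to the fricative [f]. /k/ is a stop between vowels /e/ and /e/, so it spirantizes to the fricative [x]. /hnasoopekeze/ → hnasoofexeze.
Rule 4 (final vowel raising): /e/ is a mid vowel in word-final position, so it raises to [i]. /hnasoofexeze/ → hnasoofexezi.

hnasoofexezi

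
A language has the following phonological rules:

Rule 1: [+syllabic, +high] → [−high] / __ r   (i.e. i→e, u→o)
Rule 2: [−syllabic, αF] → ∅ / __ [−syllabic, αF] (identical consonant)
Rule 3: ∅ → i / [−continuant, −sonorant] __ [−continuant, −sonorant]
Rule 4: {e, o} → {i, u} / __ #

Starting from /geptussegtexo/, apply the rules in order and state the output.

gepitusegitexu

Rule 1 (pre-rhotic lowering): no segment meets the environment; /geptussegtexo/ is unchanged.
Rule 2 (degemination): /ss/ is a geminate; the first /s/ deletes. /geptussegtexo/ → geptusegtexo.
Rule 3 (stop-cluster i-epenthesis): /p/ and /t/ form a stop–stop cluster, so [i] is inserted between them. /g/ and /t/ form a stop–stop cluster, so [i] is inserted between them. /geptusegtexo/ → gepitusegitexo.
Rule 4 (final vowel raising): /o/ is a mid vowel in word-final position, so it raises to [u]. /gepitusegitexo/ → gepitusegitexu.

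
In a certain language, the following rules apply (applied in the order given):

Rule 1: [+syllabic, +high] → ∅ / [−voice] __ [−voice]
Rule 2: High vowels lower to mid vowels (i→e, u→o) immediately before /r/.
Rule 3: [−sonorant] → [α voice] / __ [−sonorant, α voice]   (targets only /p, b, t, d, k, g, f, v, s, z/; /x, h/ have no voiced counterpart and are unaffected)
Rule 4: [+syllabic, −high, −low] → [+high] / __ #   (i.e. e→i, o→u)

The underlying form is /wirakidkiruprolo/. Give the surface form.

werakitkeruprolu

Rule 1 (high vowel syncope): no segment meets the environment; /wirakidkiruprolo/ is unchanged.
Rule 2 (pre-rhotic lowering): /i/ is a high vowel immediately before /r/, so it lowers to [e]. /i/ is a high vowel immediately before /r/, so it lowers to [e]. /wirakidkiruprolo/ → werakidkeruprolo.
Rule 3 (regressive voicing assimilation): /d/ precedes the voiceless obstruent /k/, so it devoices to [t] by assimilation. /werakidkeruprolo/ → werakitkeruprolo.
Rule 4 (final vowel raising): /o/ is a mid vowel in word-final position, so it raises to [u]. /werakitkeruprolo/ → werakitkeruprolu.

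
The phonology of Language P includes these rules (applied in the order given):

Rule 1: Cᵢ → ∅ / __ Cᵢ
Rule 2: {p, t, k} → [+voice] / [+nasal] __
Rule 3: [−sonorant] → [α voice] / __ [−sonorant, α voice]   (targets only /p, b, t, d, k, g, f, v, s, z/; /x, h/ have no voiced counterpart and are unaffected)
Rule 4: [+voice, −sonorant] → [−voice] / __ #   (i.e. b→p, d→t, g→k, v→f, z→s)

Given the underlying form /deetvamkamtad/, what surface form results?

deedvamgamdat

Rule 1 (degemination): no segment meets the environment; /deetvamkamtad/ is unchanged.
Rule 2 (post-nasal voicing): /k/ is a voiceless stop immediately after the nasal /m/, so it voices to [g]. /t/ is a voiceless stop immediately after the nasal /m/, so it voices to [d]. /deetvamkamtad/ → deetvamgamdad.
Rule 3 (regressive voicing assimilation): /t/ precedes the voiced obstruent /v/, so it voices to [d] by assimilation. /deetvamgamdad/ → deedvamgamdad.
Rule 4 (final devoicing): /d/ is a voiced obstruent in word-final position, so it devoices to [t]. /deedvamgamdad/ → deedvamgamdat.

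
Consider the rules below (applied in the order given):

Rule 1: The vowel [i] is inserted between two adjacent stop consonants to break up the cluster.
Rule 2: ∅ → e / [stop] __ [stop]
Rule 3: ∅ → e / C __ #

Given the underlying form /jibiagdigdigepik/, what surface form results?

jibiagidigidigepike

Rule 1 (stop-cluster i-epenthesis): /g/ and /d/ form a stop–stop cluster, so [i] is inserted between them. /g/ and /d/ form a stop–stop cluster, so [i] is inserted between them. /jibiagdigdigepik/ → jibiagidigidigepik.
Rule 2 (stop-cluster e-epenthesis): no segment meets the environment; /jibiagidigidigepik/ is unchanged.
Rule 3 (final e-epenthesis): the form ends in the consonant /k/, so [e] is inserted word-finally. /jibiagidigidigepik/ → jibiagidigidigepike.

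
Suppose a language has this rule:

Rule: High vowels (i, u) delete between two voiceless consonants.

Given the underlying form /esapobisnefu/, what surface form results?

esapobisnefu

No segment of /esapobisnefu/ meets the structural description of the rule, so the form surfaces unchanged.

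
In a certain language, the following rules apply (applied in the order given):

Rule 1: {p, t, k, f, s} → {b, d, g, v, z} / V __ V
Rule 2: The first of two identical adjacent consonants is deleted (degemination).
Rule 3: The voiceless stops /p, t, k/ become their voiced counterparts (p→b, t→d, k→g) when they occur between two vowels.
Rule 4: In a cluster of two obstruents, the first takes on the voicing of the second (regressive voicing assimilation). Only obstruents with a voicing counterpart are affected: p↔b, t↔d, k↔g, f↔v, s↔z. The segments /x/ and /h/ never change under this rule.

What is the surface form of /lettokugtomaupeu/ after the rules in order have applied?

Rule 1 (intervocalic voicing): /k/ is a voiceless obstruent between vowels /o/ and /u/, so it voices to [g]. /p/ is a voiceless obstruent between vowels /u/ and /e/, so it voices to [b]. /lettokugtomaupeu/ → lettogugtomaubeu.
Rule 2 (degemination): /tt/ is a geminate; the first /t/ deletes. /lettogugtomaubeu/ → letogugtomaubeu.
Rule 3 (intervocalic voicing): /t/ is a voiceless stop between vowels /e/ and /o/, so it voices to [d]. /letogugtomaubeu/ → ledogugtomaubeu.
Rule 4 (regressive voicing assimilation): /g/ precedes the voiceless obstruent /t/, so it devoices to [k] by assimilation. /ledogugtomaubeu/ → ledoguktomaubeu.

ledoguktomaubeu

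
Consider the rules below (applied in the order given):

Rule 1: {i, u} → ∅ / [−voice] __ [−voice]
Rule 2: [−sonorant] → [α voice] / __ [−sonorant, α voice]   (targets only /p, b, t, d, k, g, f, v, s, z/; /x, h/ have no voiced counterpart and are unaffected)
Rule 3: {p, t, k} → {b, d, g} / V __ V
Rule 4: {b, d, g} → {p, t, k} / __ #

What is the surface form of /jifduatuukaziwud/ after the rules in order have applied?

Rule 1 (high vowel syncope): no segment meets the environment; /jifduatuukaziwud/ is unchanged.
Rule 2 (regressive voicing assimilation): /f/ precedes the voiced obstruent /d/, so it voices to [v] by assimilation. /jifduatuukaziwud/ → jivduatuukaziwud.
Rule 3 (intervocalic voicing): /t/ is a voiceless stop between vowels /a/ and /u/, so it voices to [d]. /k/ is a voiceless stop between vowels /u/ and /a/, so it voices to [g]. /jivduatuukaziwud/ → jivduaduugaziwud.
Rule 4 (final devoicing): /d/ is a voiced stop in word-final position, so it devoices to [t]. /jivduaduugaziwud/ → jivduaduugaziwut.

jivduaduugaziwut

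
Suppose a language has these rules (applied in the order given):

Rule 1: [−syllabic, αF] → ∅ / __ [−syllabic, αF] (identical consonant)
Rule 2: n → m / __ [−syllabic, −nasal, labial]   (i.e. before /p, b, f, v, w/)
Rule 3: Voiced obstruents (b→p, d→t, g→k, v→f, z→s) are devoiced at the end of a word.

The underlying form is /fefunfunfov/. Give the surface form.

Rule 1 (degemination): no segment meets the environment; /fefunfunfov/ is unchanged.
Rule 2 (nasal place assimilation): /n/ precedes the labial consonant /f/, so it assimilates in place to [m]. /n/ precedes the labial consonant /f/, so it assimilates in place to [m]. /fefunfunfov/ → fefumfumfov.
Rule 3 (final devoicing): /v/ is a voiced obstruent in word-final position, so it devoices to [f]. /fefumfumfov/ → fefumfumfof.

fefumfumfof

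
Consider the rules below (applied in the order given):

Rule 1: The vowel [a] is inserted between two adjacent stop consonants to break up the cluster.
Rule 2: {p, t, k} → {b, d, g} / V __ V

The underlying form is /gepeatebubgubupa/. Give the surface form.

Rule 1 (stop-cluster a-epenthesis): /b/ and /g/ form a stop–stop cluster, so [a] is inserted between them. /gepeatebubgubupa/ → gepeatebubagubupa.
Rule 2 (intervocalic voicing): /p/ is a voiceless stop between vowels /e/ and /e/, so it voices to [b]. /t/ is a voiceless stop between vowels /a/ and /e/, so it voices to [d]. /p/ is a voiceless stop between vowels /u/ and /a/, so it voices to [b]. /gepeatebubagubupa/ → gebeadebubagububa.

gebeadebubagububa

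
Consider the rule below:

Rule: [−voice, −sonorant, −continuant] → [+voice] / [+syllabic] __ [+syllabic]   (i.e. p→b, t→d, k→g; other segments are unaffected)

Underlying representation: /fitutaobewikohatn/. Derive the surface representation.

fidudaobewigohatn

Scanning /fitutaobewikohatn/: /t/ is a voiceless stop between vowels /i/ and /u/, so it voices to [d]; /t/ is a voiceless stop between vowels /u/ and /a/, so it voices to [d]; /k/ is a voiceless stop between vowels /i/ and /o/, so it voices to [g]; /t/ at position 16 is not in the conditioning environment.
Result: [fidudaobewigohatn].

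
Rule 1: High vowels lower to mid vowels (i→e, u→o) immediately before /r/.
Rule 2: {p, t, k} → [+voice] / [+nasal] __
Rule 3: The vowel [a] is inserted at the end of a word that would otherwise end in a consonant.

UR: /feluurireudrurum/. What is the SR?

Rule 1 (pre-rhotic lowering): /u/ is a high vowel immediately before /r/, so it lowers to [o]. /i/ is a high vowel immediately before /r/, so it lowers to [e]. /u/ is a high vowel immediately before /r/, so it lowers to [o]. /feluurireudrurum/ → feluorereudrorum.
Rule 2 (post-nasal voicing): no segment meets the environment; /feluorereudrorum/ is unchanged.
Rule 3 (final a-epenthesis): the form ends in the consonant /m/, so [a] is inserted word-finally. /feluorereudrorum/ → feluorereudroruma.

feluorereudroruma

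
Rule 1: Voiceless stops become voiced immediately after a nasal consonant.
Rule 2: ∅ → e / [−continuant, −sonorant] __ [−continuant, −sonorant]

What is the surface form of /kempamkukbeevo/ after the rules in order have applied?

Rule 1 (post-nasal voicing): /p/ is a voiceless stop immediately after the nasal /m/, so it voices to [b]. /k/ is a voiceless stop immediately after the nasal /m/, so it voices to [g]. /kempamkukbeevo/ → kembamgukbeevo.
Rule 2 (stop-cluster e-epenthesis): /k/ and /b/ form a stop–stop cluster, so [e] is inserted between them. /kembamgukbeevo/ → kembamgukebeevo.

kembamgukebeevo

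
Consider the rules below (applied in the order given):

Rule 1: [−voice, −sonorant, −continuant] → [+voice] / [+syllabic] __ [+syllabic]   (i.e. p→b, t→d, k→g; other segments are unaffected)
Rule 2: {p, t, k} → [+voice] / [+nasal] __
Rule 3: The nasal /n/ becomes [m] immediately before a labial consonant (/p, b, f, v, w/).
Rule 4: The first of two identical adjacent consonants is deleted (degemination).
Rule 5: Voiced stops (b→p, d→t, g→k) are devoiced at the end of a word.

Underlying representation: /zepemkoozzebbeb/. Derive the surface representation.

Rule 1 (intervocalic voicing): /p/ is a voiceless stop between vowels /e/ and /e/, so it voices to [b]. /zepemkoozzebbeb/ → zebemkoozzebbeb.
Rule 2 (post-nasal voicing): /k/ is a voiceless stop immediately after the nasal /m/, so it voices to [g]. /zebemkoozzebbeb/ → zebemgoozzebbeb.
Rule 3 (nasal place assimilation): no segment meets the environment; /zebemgoozzebbeb/ is unchanged.
Rule 4 (degemination): /zz/ is a geminate; the first /z/ deletes. /bb/ is a geminate; the first /b/ deletes. /zebemgoozzebbeb/ → zebemgoozebeb.
Rule 5 (final devoicing): /b/ is a voiced stop in word-final position, so it devoices to [p]. /zebemgoozebeb/ → zebemgoozebep.

zebemgoozebep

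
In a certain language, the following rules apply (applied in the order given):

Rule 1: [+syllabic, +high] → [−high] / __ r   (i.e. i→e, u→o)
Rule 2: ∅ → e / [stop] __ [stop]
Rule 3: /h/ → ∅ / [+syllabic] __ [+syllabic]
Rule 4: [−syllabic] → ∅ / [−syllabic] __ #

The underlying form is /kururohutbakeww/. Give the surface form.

Rule 1 (pre-rhotic lowering): /u/ is a high vowel immediately before /r/, so it lowers to [o]. /u/ is a high vowel immediately before /r/, so it lowers to [o]. /kururohutbakeww/ → kororohutbakeww.
Rule 2 (stop-cluster e-epenthesis): /t/ and /b/ form a stop–stop cluster, so [e] is inserted between them. /kororohutbakeww/ → kororohutebakeww.
Rule 3 (intervocalic h-deletion): /h/ occurs between vowels /o/ and /u/, so it deletes. /kororohutebakeww/ → kororoutebakeww.
Rule 4 (final cluster simplification): /w/ is the second consonant of a word-final cluster /ww/, so it deletes. /kororoutebakeww/ → kororoutebakew.

kororoutebakew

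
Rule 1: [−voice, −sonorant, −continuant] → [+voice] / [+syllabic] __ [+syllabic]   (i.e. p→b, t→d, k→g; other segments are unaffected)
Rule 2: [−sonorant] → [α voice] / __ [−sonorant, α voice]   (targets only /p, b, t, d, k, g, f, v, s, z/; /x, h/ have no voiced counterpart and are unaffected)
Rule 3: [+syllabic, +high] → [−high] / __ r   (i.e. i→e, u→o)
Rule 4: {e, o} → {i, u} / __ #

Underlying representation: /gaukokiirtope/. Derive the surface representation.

Rule 1 (intervocalic voicing): /k/ is a voiceless stop between vowels /u/ and /o/, so it voices to [g]. /k/ is a voiceless stop between vowels /o/ and /i/, so it voices to [g]. /p/ is a voiceless stop between vowels /o/ and /e/, so it voices to [b]. /gaukokiirtope/ → gaugogiirtobe.
Rule 2 (regressive voicing assimilation): no segment meets the environment; /gaugogiirtobe/ is unchanged.
Rule 3 (pre-rhotic lowering): /i/ is a high vowel immediately before /r/, so it lowers to [e]. /gaugogiirtobe/ → gaugogiertobe.
Rule 4 (final vowel raising): /e/ is a mid vowel in word-final position, so it raises to [i]. /gaugogiertobe/ → gaugogiertobi.

gaugogiertobi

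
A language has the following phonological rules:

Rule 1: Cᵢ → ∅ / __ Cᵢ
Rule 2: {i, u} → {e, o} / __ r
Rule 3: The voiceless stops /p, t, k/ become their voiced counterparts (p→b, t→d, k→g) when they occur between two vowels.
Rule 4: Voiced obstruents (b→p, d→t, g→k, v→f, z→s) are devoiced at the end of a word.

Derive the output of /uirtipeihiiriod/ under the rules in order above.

Rule 1 (degemination): no segment meets the environment; /uirtipeihiiriod/ is unchanged.
Rule 2 (pre-rhotic lowering): /i/ is a high vowel immediately before /r/, so it lowers to [e]. /i/ is a high vowel immediately before /r/, so it lowers to [e]. /uirtipeihiiriod/ → uertipeihieriod.
Rule 3 (intervocalic voicing): /p/ is a voiceless stop between vowels /i/ and /e/, so it voices to [b]. /uertipeihieriod/ → uertibeihieriod.
Rule 4 (final devoicing): /d/ is a voiced obstruent in word-final position, so it devoices to [t]. /uertibeihieriod/ → uertibeihieriot.

uertibeihieriot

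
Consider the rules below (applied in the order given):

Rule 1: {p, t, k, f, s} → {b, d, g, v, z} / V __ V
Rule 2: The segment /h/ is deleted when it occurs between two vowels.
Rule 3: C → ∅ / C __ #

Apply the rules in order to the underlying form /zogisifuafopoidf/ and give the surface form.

zogizivuavoboid

Rule 1 (intervocalic voicing): /s/ is a voiceless obstruent between vowels /i/ and /i/, so it voices to [z]. /f/ is a voiceless obstruent between vowels /i/ and /u/, so it voices to [v]. /f/ is a voiceless obstruent between vowels /a/ and /o/, so it voices to [v]. /p/ is a voiceless obstruent between vowels /o/ and /o/, so it voices to [b]. /zogisifuafopoidf/ → zogizivuavoboidf.
Rule 2 (intervocalic h-deletion): no segment meets the environment; /zogizivuavoboidf/ is unchanged.
Rule 3 (final cluster simplification): /f/ is the second consonant of a word-final cluster /df/, so it deletes. /zogizivuavoboidf/ → zogizivuavoboid.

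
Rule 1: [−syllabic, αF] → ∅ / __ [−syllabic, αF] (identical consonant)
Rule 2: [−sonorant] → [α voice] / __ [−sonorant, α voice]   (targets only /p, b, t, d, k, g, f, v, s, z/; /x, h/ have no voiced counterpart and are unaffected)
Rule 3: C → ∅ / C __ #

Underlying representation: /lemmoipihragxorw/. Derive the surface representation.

Rule 1 (degemination): /mm/ is a geminate; the first /m/ deletes. /lemmoipihragxorw/ → lemoipihragxorw.
Rule 2 (regressive voicing assimilation): /g/ precedes the voiceless obstruent /x/, so it devoices to [k] by assimilation. /lemoipihragxorw/ → lemoipihrakxorw.
Rule 3 (final cluster simplification): /w/ is the second consonant of a word-final cluster /rw/, so it deletes. /lemoipihrakxorw/ → lemoipihrakxor.

lemoipihrakxor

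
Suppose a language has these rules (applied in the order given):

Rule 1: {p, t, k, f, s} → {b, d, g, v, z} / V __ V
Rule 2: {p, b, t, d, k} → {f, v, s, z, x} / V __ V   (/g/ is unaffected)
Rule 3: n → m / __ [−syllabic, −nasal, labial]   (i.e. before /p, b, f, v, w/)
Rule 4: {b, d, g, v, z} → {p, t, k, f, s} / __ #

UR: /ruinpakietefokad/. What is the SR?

Rule 1 (intervocalic voicing): /k/ is a voiceless obstruent between vowels /a/ and /i/, so it voices to [g]. /t/ is a voiceless obstruent between vowels /e/ and /e/, so it voices to [d]. /f/ is a voiceless obstruent between vowels /e/ and /o/, so it voices to [v]. /k/ is a voiceless obstruent between vowels /o/ and /a/, so it voices to [g]. /ruinpakietefokad/ → ruinpagiedevogad.
Rule 2 (intervocalic spirantization): /d/ is a stop between vowels /e/ and /e/, so it spirantizes to the fricative [z]. /ruinpagiedevogad/ → ruinpagiezevogad.
Rule 3 (nasal place assimilation): /n/ precedes the labial consonant /p/, so it assimilates in place to [m]. /ruinpagiezevogad/ → ruimpagiezevogad.
Rule 4 (final devoicing): /d/ is a voiced obstruent in word-final position, so it devoices to [t]. /ruimpagiezevogad/ → ruimpagiezevogat.

ruimpagiezevogat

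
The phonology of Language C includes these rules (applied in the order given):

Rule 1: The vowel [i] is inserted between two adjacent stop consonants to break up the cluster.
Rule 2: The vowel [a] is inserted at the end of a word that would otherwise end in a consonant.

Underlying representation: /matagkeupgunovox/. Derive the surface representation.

Rule 1 (stop-cluster i-epenthesis): /g/ and /k/ form a stop–stop cluster, so [i] is inserted between them. /p/ and /g/ form a stop–stop cluster, so [i] is inserted between them. /matagkeupgunovox/ → matagikeupigunovox.
Rule 2 (final a-epenthesis): the form ends in the consonant /x/, so [a] is inserted word-finally. /matagikeupigunovox/ → matagikeupigunovoxa.

matagikeupigunovoxa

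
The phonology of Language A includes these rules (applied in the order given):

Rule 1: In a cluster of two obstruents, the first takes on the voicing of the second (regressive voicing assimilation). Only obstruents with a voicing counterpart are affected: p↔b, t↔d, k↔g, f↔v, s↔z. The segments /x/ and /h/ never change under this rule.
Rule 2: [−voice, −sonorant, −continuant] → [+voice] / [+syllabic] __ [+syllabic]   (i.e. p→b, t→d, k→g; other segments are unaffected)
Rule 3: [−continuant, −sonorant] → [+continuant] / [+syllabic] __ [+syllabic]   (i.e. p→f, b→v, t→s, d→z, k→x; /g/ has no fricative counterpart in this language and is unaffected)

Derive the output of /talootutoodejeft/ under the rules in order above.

Rule 1 (regressive voicing assimilation): no segment meets the environment; /talootutoodejeft/ is unchanged.
Rule 2 (intervocalic voicing): /t/ is a voiceless stop between vowels /o/ and /u/, so it voices to [d]. /t/ is a voiceless stop between vowels /u/ and /o/, so it voices to [d]. /talootutoodejeft/ → taloodudoodejeft.
Rule 3 (intervocalic spirantization): /d/ is a stop between vowels /o/ and /u/, so it spirantizes to the fricative [z]. /d/ is a stop between vowels /u/ and /o/, so it spirantizes to the fricative [z]. /d/ is a stop between vowels /o/ and /e/, so it spirantizes to the fricative [z]. /taloodudoodejeft/ → taloozuzoozejeft.

taloozuzoozejeft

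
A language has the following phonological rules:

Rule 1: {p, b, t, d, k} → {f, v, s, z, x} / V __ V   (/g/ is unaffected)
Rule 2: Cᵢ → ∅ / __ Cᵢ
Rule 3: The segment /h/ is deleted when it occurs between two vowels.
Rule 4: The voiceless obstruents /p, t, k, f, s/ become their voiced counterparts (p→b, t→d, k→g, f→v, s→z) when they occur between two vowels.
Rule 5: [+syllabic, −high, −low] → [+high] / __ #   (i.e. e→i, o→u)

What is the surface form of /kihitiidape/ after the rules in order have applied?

kiiziizavi

Rule 1 (intervocalic spirantization): /t/ is a stop between vowels /i/ and /i/, so it spirantizes to the fricative [s]. /d/ is a stop between vowels /i/ and /a/, so it spirantizes to the fricative [z]. /p/ is a stop between vowels /a/ and /e/, so it spirantizes to the fricative [f]. /kihitiidape/ → kihisiizafe.
Rule 2 (degemination): no segment meets the environment; /kihisiizafe/ is unchanged.
Rule 3 (intervocalic h-deletion): /h/ occurs between vowels /i/ and /i/, so it deletes. /kihisiizafe/ → kiisiizafe.
Rule 4 (intervocalic voicing): /s/ is a voiceless obstruent between vowels /i/ and /i/, so it voices to [z]. /f/ is a voiceless obstruent between vowels /a/ and /e/, so it voices to [v]. /kiisiizafe/ → kiiziizave.
Rule 5 (final vowel raising): /e/ is a mid vowel in word-final position, so it raises to [i]. /kiiziizave/ → kiiziizavi.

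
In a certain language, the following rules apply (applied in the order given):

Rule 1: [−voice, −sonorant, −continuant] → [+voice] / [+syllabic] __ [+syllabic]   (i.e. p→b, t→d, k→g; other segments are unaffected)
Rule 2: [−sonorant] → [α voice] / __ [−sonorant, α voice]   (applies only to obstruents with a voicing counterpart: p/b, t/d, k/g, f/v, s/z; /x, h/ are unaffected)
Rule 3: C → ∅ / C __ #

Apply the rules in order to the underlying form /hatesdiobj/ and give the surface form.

Rule 1 (intervocalic voicing): /t/ is a voiceless stop between vowels /a/ and /e/, so it voices to [d]. /hatesdiobj/ → hadesdiobj.
Rule 2 (regressive voicing assimilation): /s/ precedes the voiced obstruent /d/, so it voices to [z] by assimilation. /hadesdiobj/ → hadezdiobj.
Rule 3 (final cluster simplification): /j/ is the second consonant of a word-final cluster /bj/, so it deletes. /hadezdiobj/ → hadezdiob.

hadezdiob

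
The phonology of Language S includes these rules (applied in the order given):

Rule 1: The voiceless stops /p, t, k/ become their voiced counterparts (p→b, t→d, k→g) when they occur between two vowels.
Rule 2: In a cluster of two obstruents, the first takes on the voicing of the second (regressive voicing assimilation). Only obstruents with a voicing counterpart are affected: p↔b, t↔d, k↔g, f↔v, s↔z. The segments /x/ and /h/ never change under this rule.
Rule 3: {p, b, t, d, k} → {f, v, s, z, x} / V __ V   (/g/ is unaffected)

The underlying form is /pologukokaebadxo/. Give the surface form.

Rule 1 (intervocalic voicing): /k/ is a voiceless stop between vowels /u/ and /o/, so it voices to [g]. /k/ is a voiceless stop between vowels /o/ and /a/, so it voices to [g]. /pologukokaebadxo/ → pologugogaebadxo.
Rule 2 (regressive voicing assimilation): /d/ precedes the voiceless obstruent /x/, so it devoices to [t] by assimilation. /pologugogaebadxo/ → pologugogaebatxo.
Rule 3 (intervocalic spirantization): /b/ is a stop between vowels /e/ and /a/, so it spirantizes to the fricative [v]. /pologugogaebatxo/ → pologugogaevatxo.

pologugogaevatxo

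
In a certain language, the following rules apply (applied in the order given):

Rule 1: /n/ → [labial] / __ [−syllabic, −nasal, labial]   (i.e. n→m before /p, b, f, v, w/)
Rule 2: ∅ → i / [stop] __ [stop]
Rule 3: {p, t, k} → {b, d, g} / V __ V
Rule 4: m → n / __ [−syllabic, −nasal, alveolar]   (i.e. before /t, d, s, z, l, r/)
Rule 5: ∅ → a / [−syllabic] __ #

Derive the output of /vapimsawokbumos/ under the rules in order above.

vabinsawogibumosa

Rule 1 (nasal place assimilation): no segment meets the environment; /vapimsawokbumos/ is unchanged.
Rule 2 (stop-cluster i-epenthesis): /k/ and /b/ form a stop–stop cluster, so [i] is inserted between them. /vapimsawokbumos/ → vapimsawokibumos.
Rule 3 (intervocalic voicing): /p/ is a voiceless stop between vowels /a/ and /i/, so it voices to [b]. /k/ is a voiceless stop between vowels /o/ and /i/, so it voices to [g]. /vapimsawokibumos/ → vabimsawogibumos.
Rule 4 (nasal place assimilation): /m/ precedes the alveolar consonant /s/, so it assimilates in place to [n]. /vabimsawogibumos/ → vabinsawogibumos.
Rule 5 (final a-epenthesis): the form ends in the consonant /s/, so [a] is inserted word-finally. /vabinsawogibumos/ → vabinsawogibumosa.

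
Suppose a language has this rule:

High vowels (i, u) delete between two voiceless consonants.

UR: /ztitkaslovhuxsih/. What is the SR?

/i/ is a high vowel flanked by voiceless consonants /t/ and /t/, so it deletes.
/u/ is a high vowel flanked by voiceless consonants /h/ and /x/, so it deletes.
/i/ is a high vowel flanked by voiceless consonants /s/ and /h/, so it deletes.
Surface form: [zttkaslovhxsh].

zttkaslovhxsh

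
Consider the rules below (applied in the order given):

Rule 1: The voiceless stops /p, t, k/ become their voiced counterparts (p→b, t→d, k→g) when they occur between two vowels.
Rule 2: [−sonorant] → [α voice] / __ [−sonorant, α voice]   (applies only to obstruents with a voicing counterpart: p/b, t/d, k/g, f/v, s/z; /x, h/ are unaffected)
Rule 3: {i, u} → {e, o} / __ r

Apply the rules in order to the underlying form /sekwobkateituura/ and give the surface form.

sekwopkadeiduora

Rule 1 (intervocalic voicing): /t/ is a voiceless stop between vowels /a/ and /e/, so it voices to [d]. /t/ is a voiceless stop between vowels /i/ and /u/, so it voices to [d]. /sekwobkateituura/ → sekwobkadeiduura.
Rule 2 (regressive voicing assimilation): /b/ precedes the voiceless obstruent /k/, so it devoices to [p] by assimilation. /sekwobkadeiduura/ → sekwopkadeiduura.
Rule 3 (pre-rhotic lowering): /u/ is a high vowel immediately before /r/, so it lowers to [o]. /sekwopkadeiduura/ → sekwopkadeiduora.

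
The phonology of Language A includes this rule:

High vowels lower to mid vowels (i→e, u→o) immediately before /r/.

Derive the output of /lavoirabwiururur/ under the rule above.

Scanning /lavoirabwiururur/: /i/ is a high vowel immediately before /r/, so it lowers to [e]; /i/ at position 10 is not in the conditioning environment; /u/ is a high vowel immediately before /r/, so it lowers to [o]; /u/ is a high vowel immediately before /r/, so it lowers to [o]; /u/ is a high vowel immediately before /r/, so it lowers to [o].
Result: [lavoerabwiororor].

lavoerabwiororor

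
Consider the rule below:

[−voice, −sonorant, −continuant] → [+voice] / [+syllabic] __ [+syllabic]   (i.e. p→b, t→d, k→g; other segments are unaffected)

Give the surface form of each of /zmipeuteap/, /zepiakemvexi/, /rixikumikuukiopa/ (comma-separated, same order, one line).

/zmipeuteap/: /p/ is a voiceless stop between vowels /i/ and /e/, so it voices to [b]. /t/ is a voiceless stop between vowels /u/ and /e/, so it voices to [d]. → [zmibeudeap].
/zepiakemvexi/: /p/ is a voiceless stop between vowels /e/ and /i/, so it voices to [b]. /k/ is a voiceless stop between vowels /a/ and /e/, so it voices to [g]. → [zebiagemvexi].
/rixikumikuukiopa/: /k/ is a voiceless stop between vowels /i/ and /u/, so it voices to [g]. /k/ is a voiceless stop between vowels /i/ and /u/, so it voices to [g]. /k/ is a voiceless stop between vowels /u/ and /i/, so it voices to [g]. /p/ is a voiceless stop between vowels /o/ and /a/, so it voices to [b]. → [rixigumiguugioba].

zmibeudeap, zebiagemvexi, rixigumiguugioba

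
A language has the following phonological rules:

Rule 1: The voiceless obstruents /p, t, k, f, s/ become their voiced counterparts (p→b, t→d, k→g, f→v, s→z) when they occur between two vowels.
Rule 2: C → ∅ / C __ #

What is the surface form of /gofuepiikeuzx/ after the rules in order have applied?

govuebiigeuz

Rule 1 (intervocalic voicing): /f/ is a voiceless obstruent between vowels /o/ and /u/, so it voices to [v]. /p/ is a voiceless obstruent between vowels /e/ and /i/, so it voices to [b]. /k/ is a voiceless obstruent between vowels /i/ and /e/, so it voices to [g]. /gofuepiikeuzx/ → govuebiigeuzx.
Rule 2 (final cluster simplification): /x/ is the second consonant of a word-final cluster /zx/, so it deletes. /govuebiigeuzx/ → govuebiigeuz.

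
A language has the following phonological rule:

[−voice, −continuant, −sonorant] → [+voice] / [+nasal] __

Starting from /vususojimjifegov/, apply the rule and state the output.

No segment of /vususojimjifegov/ meets the structural description of the rule, so the form surfaces unchanged.

vususojimjifegov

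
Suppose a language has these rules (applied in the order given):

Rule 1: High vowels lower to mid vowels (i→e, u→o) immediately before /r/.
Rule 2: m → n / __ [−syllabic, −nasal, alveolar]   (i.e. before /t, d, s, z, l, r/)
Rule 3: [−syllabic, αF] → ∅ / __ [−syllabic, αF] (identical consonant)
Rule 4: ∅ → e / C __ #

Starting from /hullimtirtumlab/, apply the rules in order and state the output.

hulintertunlabe

Rule 1 (pre-rhotic lowering): /i/ is a high vowel immediately before /r/, so it lowers to [e]. /hullimtirtumlab/ → hullimtertumlab.
Rule 2 (nasal place assimilation): /m/ precedes the alveolar consonant /t/, so it assimilates in place to [n]. /m/ precedes the alveolar consonant /l/, so it assimilates in place to [n]. /hullimtertumlab/ → hullintertunlab.
Rule 3 (degemination): /ll/ is a geminate; the first /l/ deletes. /hullintertunlab/ → hulintertunlab.
Rule 4 (final e-epenthesis): the form ends in the consonant /b/, so [e] is inserted word-finally. /hulintertunlab/ → hulintertunlabe.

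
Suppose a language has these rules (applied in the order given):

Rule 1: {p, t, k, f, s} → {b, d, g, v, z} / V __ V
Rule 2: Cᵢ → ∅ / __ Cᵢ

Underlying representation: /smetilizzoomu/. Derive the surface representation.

smedilizoomu

Rule 1 (intervocalic voicing): /t/ is a voiceless obstruent between vowels /e/ and /i/, so it voices to [d]. /smetilizzoomu/ → smedilizzoomu.
Rule 2 (degemination): /zz/ is a geminate; the first /z/ deletes. /smedilizzoomu/ → smedilizoomu.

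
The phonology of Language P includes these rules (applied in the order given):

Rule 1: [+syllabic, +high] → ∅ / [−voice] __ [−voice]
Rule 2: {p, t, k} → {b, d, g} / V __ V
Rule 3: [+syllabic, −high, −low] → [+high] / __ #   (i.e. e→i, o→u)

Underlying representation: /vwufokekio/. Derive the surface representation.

Rule 1 (high vowel syncope): no segment meets the environment; /vwufokekio/ is unchanged.
Rule 2 (intervocalic voicing): /k/ is a voiceless stop between vowels /o/ and /e/, so it voices to [g]. /k/ is a voiceless stop between vowels /e/ and /i/, so it voices to [g]. /vwufokekio/ → vwufogegio.
Rule 3 (final vowel raising): /o/ is a mid vowel in word-final position, so it raises to [u]. /vwufogegio/ → vwufogegiu.

vwufogegiu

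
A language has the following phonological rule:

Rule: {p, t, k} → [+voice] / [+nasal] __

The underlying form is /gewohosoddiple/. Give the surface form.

No segment of /gewohosoddiple/ meets the structural description of the rule, so the form surfaces unchanged.

gewohosoddiple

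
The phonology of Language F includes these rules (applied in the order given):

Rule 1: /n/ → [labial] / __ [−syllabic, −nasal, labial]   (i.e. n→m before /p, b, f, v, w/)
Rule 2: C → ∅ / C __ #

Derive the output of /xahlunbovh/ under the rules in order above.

xahlumbov

Rule 1 (nasal place assimilation): /n/ precedes the labial consonant /b/, so it assimilates in place to [m]. /xahlunbovh/ → xahlumbovh.
Rule 2 (final cluster simplification): /h/ is the second consonant of a word-final cluster /vh/, so it deletes. /xahlumbovh/ → xahlumbov.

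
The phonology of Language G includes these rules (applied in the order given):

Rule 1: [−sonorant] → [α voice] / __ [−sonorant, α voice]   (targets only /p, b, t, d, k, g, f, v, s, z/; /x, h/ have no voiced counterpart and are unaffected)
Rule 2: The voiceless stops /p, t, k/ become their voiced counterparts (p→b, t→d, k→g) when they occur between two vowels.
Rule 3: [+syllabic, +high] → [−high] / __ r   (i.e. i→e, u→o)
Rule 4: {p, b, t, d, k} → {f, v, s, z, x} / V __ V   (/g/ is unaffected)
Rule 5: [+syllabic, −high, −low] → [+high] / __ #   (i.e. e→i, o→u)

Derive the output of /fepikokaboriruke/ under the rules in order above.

fevigogavorerugi

Rule 1 (regressive voicing assimilation): no segment meets the environment; /fepikokaboriruke/ is unchanged.
Rule 2 (intervocalic voicing): /p/ is a voiceless stop between vowels /e/ and /i/, so it voices to [b]. /k/ is a voiceless stop between vowels /i/ and /o/, so it voices to [g]. /k/ is a voiceless stop between vowels /o/ and /a/, so it voices to [g]. /k/ is a voiceless stop between vowels /u/ and /e/, so it voices to [g]. /fepikokaboriruke/ → febigogaboriruge.
Rule 3 (pre-rhotic lowering): /i/ is a high vowel immediately before /r/, so it lowers to [e]. /febigogaboriruge/ → febigogaboreruge.
Rule 4 (intervocalic spirantization): /b/ is a stop between vowels /e/ and /i/, so it spirantizes to the fricative [v]. /b/ is a stop between vowels /a/ and /o/, so it spirantizes to the fricative [v]. /febigogaboreruge/ → fevigogavoreruge.
Rule 5 (final vowel raising): /e/ is a mid vowel in word-final position, so it raises to [i]. /fevigogavoreruge/ → fevigogavorerugi.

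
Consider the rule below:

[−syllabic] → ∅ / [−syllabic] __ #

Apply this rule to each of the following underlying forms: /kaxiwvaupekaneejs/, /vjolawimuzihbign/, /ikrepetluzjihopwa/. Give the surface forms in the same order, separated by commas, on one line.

kaxiwvaupekaneej, vjolawimuzihbig, ikrepetluzjihopwa

/kaxiwvaupekaneejs/: /s/ is the second consonant of a word-final cluster /js/, so it deletes. → [kaxiwvaupekaneej].
/vjolawimuzihbign/: /n/ is the second consonant of a word-final cluster /gn/, so it deletes. → [vjolawimuzihbig].
/ikrepetluzjihopwa/: the rule's environment is not met; surfaces unchanged as [ikrepetluzjihopwa].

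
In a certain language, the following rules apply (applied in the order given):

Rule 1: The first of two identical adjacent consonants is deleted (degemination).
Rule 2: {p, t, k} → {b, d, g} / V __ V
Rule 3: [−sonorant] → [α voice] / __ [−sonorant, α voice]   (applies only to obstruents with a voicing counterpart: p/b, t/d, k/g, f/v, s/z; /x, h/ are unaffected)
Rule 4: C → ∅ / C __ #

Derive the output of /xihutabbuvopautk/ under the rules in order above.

Rule 1 (degemination): /bb/ is a geminate; the first /b/ deletes. /xihutabbuvopautk/ → xihutabuvopautk.
Rule 2 (intervocalic voicing): /t/ is a voiceless stop between vowels /u/ and /a/, so it voices to [d]. /p/ is a voiceless stop between vowels /o/ and /a/, so it voices to [b]. /xihutabuvopautk/ → xihudabuvobautk.
Rule 3 (regressive voicing assimilation): no segment meets the environment; /xihudabuvobautk/ is unchanged.
Rule 4 (final cluster simplification): /k/ is the second consonant of a word-final cluster /tk/, so it deletes. /xihudabuvobautk/ → xihudabuvobaut.

xihudabuvobaut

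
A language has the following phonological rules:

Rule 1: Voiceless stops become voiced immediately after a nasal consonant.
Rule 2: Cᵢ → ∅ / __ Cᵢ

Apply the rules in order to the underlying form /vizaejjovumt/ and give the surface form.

Rule 1 (post-nasal voicing): /t/ is a voiceless stop immediately after the nasal /m/, so it voices to [d]. /vizaejjovumt/ → vizaejjovumd.
Rule 2 (degemination): /jj/ is a geminate; the first /j/ deletes. /vizaejjovumd/ → vizaejovumd.

vizaejovumd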